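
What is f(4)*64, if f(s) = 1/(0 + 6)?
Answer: 32/3 ≈ 10.667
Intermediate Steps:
f(s) = ⅙ (f(s) = 1/6 = ⅙)
f(4)*64 = (⅙)*64 = 32/3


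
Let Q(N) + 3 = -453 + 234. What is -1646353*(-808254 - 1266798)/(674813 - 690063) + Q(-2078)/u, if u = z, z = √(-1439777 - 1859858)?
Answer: -1708134042678/7625 + 222*I*√3299635/3299635 ≈ -2.2402e+8 + 0.12221*I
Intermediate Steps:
z = I*√3299635 (z = √(-3299635) = I*√3299635 ≈ 1816.5*I)
Q(N) = -222 (Q(N) = -3 + (-453 + 234) = -3 - 219 = -222)
u = I*√3299635 ≈ 1816.5*I
-1646353*(-808254 - 1266798)/(674813 - 690063) + Q(-2078)/u = -1646353*(-808254 - 1266798)/(674813 - 690063) - 222*(-I*√3299635/3299635) = -1646353/((-15250/(-2075052))) - (-222)*I*√3299635/3299635 = -1646353/((-15250*(-1/2075052))) + 222*I*√3299635/3299635 = -1646353/7625/1037526 + 222*I*√3299635/3299635 = -1646353*1037526/7625 + 222*I*√3299635/3299635 = -1708134042678/7625 + 222*I*√3299635/3299635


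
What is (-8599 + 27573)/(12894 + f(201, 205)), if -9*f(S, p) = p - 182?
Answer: 170766/116023 ≈ 1.4718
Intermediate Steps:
f(S, p) = 182/9 - p/9 (f(S, p) = -(p - 182)/9 = -(-182 + p)/9 = 182/9 - p/9)
(-8599 + 27573)/(12894 + f(201, 205)) = (-8599 + 27573)/(12894 + (182/9 - ⅑*205)) = 18974/(12894 + (182/9 - 205/9)) = 18974/(12894 - 23/9) = 18974/(116023/9) = 18974*(9/116023) = 170766/116023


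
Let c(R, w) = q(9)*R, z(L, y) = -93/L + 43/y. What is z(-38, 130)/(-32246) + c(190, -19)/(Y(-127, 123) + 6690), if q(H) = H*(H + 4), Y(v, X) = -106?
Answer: 221315176649/65549991260 ≈ 3.3763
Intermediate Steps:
q(H) = H*(4 + H)
c(R, w) = 117*R (c(R, w) = (9*(4 + 9))*R = (9*13)*R = 117*R)
z(-38, 130)/(-32246) + c(190, -19)/(Y(-127, 123) + 6690) = (-93/(-38) + 43/130)/(-32246) + (117*190)/(-106 + 6690) = (-93*(-1/38) + 43*(1/130))*(-1/32246) + 22230/6584 = (93/38 + 43/130)*(-1/32246) + 22230*(1/6584) = (3431/1235)*(-1/32246) + 11115/3292 = -3431/39823810 + 11115/3292 = 221315176649/65549991260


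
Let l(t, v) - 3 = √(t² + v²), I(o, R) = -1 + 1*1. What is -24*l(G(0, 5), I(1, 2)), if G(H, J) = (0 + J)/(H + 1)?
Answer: -192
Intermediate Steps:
G(H, J) = J/(1 + H)
I(o, R) = 0 (I(o, R) = -1 + 1 = 0)
l(t, v) = 3 + √(t² + v²)
-24*l(G(0, 5), I(1, 2)) = -24*(3 + √((5/(1 + 0))² + 0²)) = -24*(3 + √((5/1)² + 0)) = -24*(3 + √((5*1)² + 0)) = -24*(3 + √(5² + 0)) = -24*(3 + √(25 + 0)) = -24*(3 + √25) = -24*(3 + 5) = -24*8 = -192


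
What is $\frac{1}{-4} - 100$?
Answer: $- \frac{401}{4} \approx -100.25$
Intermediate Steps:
$\frac{1}{-4} - 100 = - \frac{1}{4} - 100 = - \frac{401}{4}$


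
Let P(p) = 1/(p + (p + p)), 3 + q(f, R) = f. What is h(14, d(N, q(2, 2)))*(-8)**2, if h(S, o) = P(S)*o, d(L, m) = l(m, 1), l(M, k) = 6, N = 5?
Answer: 64/7 ≈ 9.1429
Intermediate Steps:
q(f, R) = -3 + f
d(L, m) = 6
P(p) = 1/(3*p) (P(p) = 1/(p + 2*p) = 1/(3*p))
h(S, o) = o/(3*S) (h(S, o) = (1/(3*S))*o = o/(3*S))
h(14, d(N, q(2, 2)))*(-8)**2 = ((1/3)*6/14)*(-8)**2 = ((1/3)*6*(1/14))*64 = (1/7)*64 = 64/7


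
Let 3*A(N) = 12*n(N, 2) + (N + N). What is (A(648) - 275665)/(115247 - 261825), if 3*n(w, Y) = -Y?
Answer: 825707/439734 ≈ 1.8777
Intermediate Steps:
n(w, Y) = -Y/3 (n(w, Y) = (-Y)/3 = -Y/3)
A(N) = -8/3 + 2*N/3 (A(N) = (12*(-⅓*2) + (N + N))/3 = (12*(-⅔) + 2*N)/3 = (-8 + 2*N)/3 = -8/3 + 2*N/3)
(A(648) - 275665)/(115247 - 261825) = ((-8/3 + (⅔)*648) - 275665)/(115247 - 261825) = ((-8/3 + 432) - 275665)/(-146578) = (1288/3 - 275665)*(-1/146578) = -825707/3*(-1/146578) = 825707/439734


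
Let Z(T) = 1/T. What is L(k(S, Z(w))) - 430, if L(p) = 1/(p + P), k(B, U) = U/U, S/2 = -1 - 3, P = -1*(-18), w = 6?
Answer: -8169/19 ≈ -429.95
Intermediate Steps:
Z(T) = 1/T
P = 18
S = -8 (S = 2*(-1 - 3) = 2*(-4) = -8)
k(B, U) = 1
L(p) = 1/(18 + p) (L(p) = 1/(p + 18) = 1/(18 + p))
L(k(S, Z(w))) - 430 = 1/(18 + 1) - 430 = 1/19 - 430 = -8169/19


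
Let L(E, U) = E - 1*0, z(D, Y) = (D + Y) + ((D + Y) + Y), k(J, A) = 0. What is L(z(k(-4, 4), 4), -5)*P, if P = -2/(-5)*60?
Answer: 288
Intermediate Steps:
P = 24 (P = -2*(-⅕)*60 = (⅖)*60 = 24)
z(D, Y) = 2*D + 3*Y (z(D, Y) = (D + Y) + (D + 2*Y) = 2*D + 3*Y)
L(E, U) = E (L(E, U) = E + 0 = E)
L(z(k(-4, 4), 4), -5)*P = (2*0 + 3*4)*24 = (0 + 12)*24 = 12*24 = 288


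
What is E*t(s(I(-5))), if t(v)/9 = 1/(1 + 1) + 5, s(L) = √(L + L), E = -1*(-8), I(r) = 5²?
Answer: 396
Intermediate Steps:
I(r) = 25
E = 8
s(L) = √2*√L (s(L) = √(2*L) = √2*√L)
t(v) = 99/2 (t(v) = 9*(1/(1 + 1) + 5) = 9*(1/2 + 5) = 9*(½ + 5) = 9*(11/2) = 99/2)
E*t(s(I(-5))) = 8*(99/2) = 396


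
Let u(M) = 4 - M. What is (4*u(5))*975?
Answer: -3900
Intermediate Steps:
(4*u(5))*975 = (4*(4 - 1*5))*975 = (4*(4 - 5))*975 = (4*(-1))*975 = -4*975 = -3900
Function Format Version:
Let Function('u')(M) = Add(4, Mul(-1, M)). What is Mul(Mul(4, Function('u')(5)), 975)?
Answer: -3900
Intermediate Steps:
Mul(Mul(4, Function('u')(5)), 975) = Mul(Mul(4, Add(4, Mul(-1, 5))), 975) = Mul(Mul(4, Add(4, -5)), 975) = Mul(Mul(4, -1), 975) = Mul(-4, 975) = -3900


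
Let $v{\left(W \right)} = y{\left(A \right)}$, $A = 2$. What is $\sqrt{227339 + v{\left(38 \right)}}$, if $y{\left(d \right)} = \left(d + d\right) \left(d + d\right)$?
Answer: $\sqrt{227355} \approx 476.82$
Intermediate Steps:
$y{\left(d \right)} = 4 d^{2}$ ($y{\left(d \right)} = 2 d 2 d = 4 d^{2}$)
$v{\left(W \right)} = 16$ ($v{\left(W \right)} = 4 \cdot 2^{2} = 4 \cdot 4 = 16$)
$\sqrt{227339 + v{\left(38 \right)}} = \sqrt{227339 + 16} = \sqrt{227355}$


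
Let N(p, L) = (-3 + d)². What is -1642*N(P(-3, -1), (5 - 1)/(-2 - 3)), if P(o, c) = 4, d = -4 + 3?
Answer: -26272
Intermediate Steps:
d = -1
N(p, L) = 16 (N(p, L) = (-3 - 1)² = (-4)² = 16)
-1642*N(P(-3, -1), (5 - 1)/(-2 - 3)) = -1642*16 = -26272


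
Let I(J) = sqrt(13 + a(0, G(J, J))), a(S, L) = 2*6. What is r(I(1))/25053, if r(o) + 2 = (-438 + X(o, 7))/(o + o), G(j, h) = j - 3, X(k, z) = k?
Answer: -151/83510 ≈ -0.0018082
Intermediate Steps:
G(j, h) = -3 + j
a(S, L) = 12
I(J) = 5 (I(J) = sqrt(13 + 12) = sqrt(25) = 5)
r(o) = -2 + (-438 + o)/(2*o) (r(o) = -2 + (-438 + o)/(o + o) = -2 + (-438 + o)/((2*o)) = -2 + (-438 + o)*(1/(2*o)) = -2 + (-438 + o)/(2*o))
r(I(1))/25053 = (-3/2 - 219/5)/25053 = (-3/2 - 219*1/5)*(1/25053) = (-3/2 - 219/5)*(1/25053) = -453/10*1/25053 = -151/83510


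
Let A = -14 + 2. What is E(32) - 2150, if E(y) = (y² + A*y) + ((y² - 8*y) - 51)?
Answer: -793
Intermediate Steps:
A = -12
E(y) = -51 - 20*y + 2*y² (E(y) = (y² - 12*y) + ((y² - 8*y) - 51) = (y² - 12*y) + (-51 + y² - 8*y) = -51 - 20*y + 2*y²)
E(32) - 2150 = (-51 - 20*32 + 2*32²) - 2150 = (-51 - 640 + 2*1024) - 2150 = (-51 - 640 + 2048) - 2150 = 1357 - 2150 = -793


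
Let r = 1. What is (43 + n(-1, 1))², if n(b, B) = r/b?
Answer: 1764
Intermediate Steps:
n(b, B) = 1/b
(43 + n(-1, 1))² = (43 + 1/(-1))² = (43 - 1)² = 42² = 1764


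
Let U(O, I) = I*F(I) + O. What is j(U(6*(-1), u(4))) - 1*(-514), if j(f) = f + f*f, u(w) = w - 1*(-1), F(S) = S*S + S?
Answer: 21394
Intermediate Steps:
F(S) = S + S**2 (F(S) = S**2 + S = S + S**2)
u(w) = 1 + w (u(w) = w + 1 = 1 + w)
U(O, I) = O + I**2*(1 + I) (U(O, I) = I*(I*(1 + I)) + O = I**2*(1 + I) + O = O + I**2*(1 + I))
j(f) = f + f**2
j(U(6*(-1), u(4))) - 1*(-514) = (6*(-1) + (1 + 4)**2*(1 + (1 + 4)))*(1 + (6*(-1) + (1 + 4)**2*(1 + (1 + 4)))) - 1*(-514) = (-6 + 5**2*(1 + 5))*(1 + (-6 + 5**2*(1 + 5))) + 514 = (-6 + 25*6)*(1 + (-6 + 25*6)) + 514 = (-6 + 150)*(1 + (-6 + 150)) + 514 = 144*(1 + 144) + 514 = 144*145 + 514 = 20880 + 514 = 21394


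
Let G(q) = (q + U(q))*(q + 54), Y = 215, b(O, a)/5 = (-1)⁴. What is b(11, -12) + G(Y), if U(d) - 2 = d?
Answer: 116213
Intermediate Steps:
U(d) = 2 + d
b(O, a) = 5 (b(O, a) = 5*(-1)⁴ = 5*1 = 5)
G(q) = (2 + 2*q)*(54 + q) (G(q) = (q + (2 + q))*(q + 54) = (2 + 2*q)*(54 + q))
b(11, -12) + G(Y) = 5 + (108 + 2*215² + 110*215) = 5 + (108 + 2*46225 + 23650) = 5 + (108 + 92450 + 23650) = 5 + 116208 = 116213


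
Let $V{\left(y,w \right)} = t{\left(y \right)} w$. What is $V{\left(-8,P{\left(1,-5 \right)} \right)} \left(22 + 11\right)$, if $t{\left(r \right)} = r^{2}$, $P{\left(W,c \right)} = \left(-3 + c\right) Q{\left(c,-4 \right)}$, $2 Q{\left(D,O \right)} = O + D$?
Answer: $76032$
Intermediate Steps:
$Q{\left(D,O \right)} = \frac{D}{2} + \frac{O}{2}$ ($Q{\left(D,O \right)} = \frac{O + D}{2} = \frac{D + O}{2} = \frac{D}{2} + \frac{O}{2}$)
$P{\left(W,c \right)} = \left(-3 + c\right) \left(-2 + \frac{c}{2}\right)$ ($P{\left(W,c \right)} = \left(-3 + c\right) \left(\frac{c}{2} + \frac{1}{2} \left(-4\right)\right) = \left(-3 + c\right) \left(\frac{c}{2} - 2\right) = \left(-3 + c\right) \left(-2 + \frac{c}{2}\right)$)
$V{\left(y,w \right)} = w y^{2}$ ($V{\left(y,w \right)} = y^{2} w = w y^{2}$)
$V{\left(-8,P{\left(1,-5 \right)} \right)} \left(22 + 11\right) = \frac{\left(-4 - 5\right) \left(-3 - 5\right)}{2} \left(-8\right)^{2} \left(22 + 11\right) = \frac{1}{2} \left(-9\right) \left(-8\right) 64 \cdot 33 = 36 \cdot 64 \cdot 33 = 2304 \cdot 33 = 76032$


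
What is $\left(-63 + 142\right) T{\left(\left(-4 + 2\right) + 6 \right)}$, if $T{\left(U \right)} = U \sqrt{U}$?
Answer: $632$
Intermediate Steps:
$T{\left(U \right)} = U^{\frac{3}{2}}$
$\left(-63 + 142\right) T{\left(\left(-4 + 2\right) + 6 \right)} = \left(-63 + 142\right) \left(\left(-4 + 2\right) + 6\right)^{\frac{3}{2}} = 79 \left(-2 + 6\right)^{\frac{3}{2}} = 79 \cdot 4^{\frac{3}{2}} = 79 \cdot 8 = 632$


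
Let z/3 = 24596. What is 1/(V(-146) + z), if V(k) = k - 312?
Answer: 1/73330 ≈ 1.3637e-5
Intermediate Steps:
z = 73788 (z = 3*24596 = 73788)
V(k) = -312 + k
1/(V(-146) + z) = 1/((-312 - 146) + 73788) = 1/(-458 + 73788) = 1/73330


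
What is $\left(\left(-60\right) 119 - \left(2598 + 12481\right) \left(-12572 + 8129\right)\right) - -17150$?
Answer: $67006007$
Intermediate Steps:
$\left(\left(-60\right) 119 - \left(2598 + 12481\right) \left(-12572 + 8129\right)\right) - -17150 = \left(-7140 - 15079 \left(-4443\right)\right) + 17150 = \left(-7140 - -66995997\right) + 17150 = \left(-7140 + 66995997\right) + 17150 = 66988857 + 17150 = 67006007$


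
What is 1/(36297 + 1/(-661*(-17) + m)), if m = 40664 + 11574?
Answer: 63475/2303952076 ≈ 2.7550e-5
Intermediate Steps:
m = 52238
1/(36297 + 1/(-661*(-17) + m)) = 1/(36297 + 1/(-661*(-17) + 52238)) = 1/(36297 + 1/(11237 + 52238)) = 1/(36297 + 1/63475) = 1/(2303952076/63475) = 63475/2303952076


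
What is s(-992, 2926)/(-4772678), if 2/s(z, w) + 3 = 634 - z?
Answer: -1/3873028197 ≈ -2.5820e-10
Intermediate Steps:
s(z, w) = 2/(631 - z) (s(z, w) = 2/(-3 + (634 - z)) = 2/(631 - z))
s(-992, 2926)/(-4772678) = -2/(-631 - 992)/(-4772678) = -2/(-1623)*(-1/4772678) = -2*(-1/1623)*(-1/4772678) = (2/1623)*(-1/4772678) = -1/3873028197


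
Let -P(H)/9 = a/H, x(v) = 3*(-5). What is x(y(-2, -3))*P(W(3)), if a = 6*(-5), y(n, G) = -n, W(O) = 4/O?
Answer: -6075/2 ≈ -3037.5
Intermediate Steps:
x(v) = -15
a = -30
P(H) = 270/H (P(H) = -(-270)/H = 270/H)
x(y(-2, -3))*P(W(3)) = -4050/(4/3) = -4050/(4*(⅓)) = -4050/4/3 = -4050*3/4 = -15*405/2 = -6075/2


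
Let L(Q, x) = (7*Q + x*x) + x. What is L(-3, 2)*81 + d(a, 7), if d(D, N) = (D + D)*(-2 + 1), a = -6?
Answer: -1203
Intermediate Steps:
L(Q, x) = x + x**2 + 7*Q (L(Q, x) = (7*Q + x**2) + x = (x**2 + 7*Q) + x = x + x**2 + 7*Q)
d(D, N) = -2*D (d(D, N) = (2*D)*(-1) = -2*D)
L(-3, 2)*81 + d(a, 7) = (2 + 2**2 + 7*(-3))*81 - 2*(-6) = (2 + 4 - 21)*81 + 12 = -15*81 + 12 = -1215 + 12 = -1203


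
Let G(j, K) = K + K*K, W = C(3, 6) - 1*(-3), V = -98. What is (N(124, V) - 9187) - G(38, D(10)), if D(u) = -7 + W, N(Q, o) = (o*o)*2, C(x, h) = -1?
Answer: 10001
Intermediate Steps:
N(Q, o) = 2*o**2 (N(Q, o) = o**2*2 = 2*o**2)
W = 2 (W = -1 - 1*(-3) = -1 + 3 = 2)
D(u) = -5 (D(u) = -7 + 2 = -5)
G(j, K) = K + K**2
(N(124, V) - 9187) - G(38, D(10)) = (2*(-98)**2 - 9187) - (-5)*(1 - 5) = (2*9604 - 9187) - (-5)*(-4) = (19208 - 9187) - 1*20 = 10021 - 20 = 10001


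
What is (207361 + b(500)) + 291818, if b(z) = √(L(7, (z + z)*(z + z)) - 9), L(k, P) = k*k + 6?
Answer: 499179 + √46 ≈ 4.9919e+5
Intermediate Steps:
L(k, P) = 6 + k² (L(k, P) = k² + 6 = 6 + k²)
b(z) = √46 (b(z) = √((6 + 7²) - 9) = √((6 + 49) - 9) = √(55 - 9) = √46)
(207361 + b(500)) + 291818 = (207361 + √46) + 291818 = 499179 + √46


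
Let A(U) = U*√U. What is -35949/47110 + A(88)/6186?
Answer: -35949/47110 + 88*√22/3093 ≈ -0.62964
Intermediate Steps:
A(U) = U^(3/2)
-35949/47110 + A(88)/6186 = -35949/47110 + 88^(3/2)/6186 = -35949*1/47110 + (176*√22)*(1/6186) = -35949/47110 + 88*√22/3093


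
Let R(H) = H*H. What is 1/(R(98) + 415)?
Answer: 1/10019 ≈ 9.9810e-5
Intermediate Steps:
R(H) = H²
1/(R(98) + 415) = 1/(98² + 415) = 1/(9604 + 415) = 1/10019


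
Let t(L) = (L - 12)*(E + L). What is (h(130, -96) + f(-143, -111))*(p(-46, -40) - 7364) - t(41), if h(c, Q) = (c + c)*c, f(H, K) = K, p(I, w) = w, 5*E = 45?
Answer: -249434806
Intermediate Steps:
E = 9 (E = (⅕)*45 = 9)
h(c, Q) = 2*c² (h(c, Q) = (2*c)*c = 2*c²)
t(L) = (-12 + L)*(9 + L) (t(L) = (L - 12)*(9 + L) = (-12 + L)*(9 + L))
(h(130, -96) + f(-143, -111))*(p(-46, -40) - 7364) - t(41) = (2*130² - 111)*(-40 - 7364) - (-108 + 41² - 3*41) = (2*16900 - 111)*(-7404) - (-108 + 1681 - 123) = (33800 - 111)*(-7404) - 1*1450 = 33689*(-7404) - 1450 = -249433356 - 1450 = -249434806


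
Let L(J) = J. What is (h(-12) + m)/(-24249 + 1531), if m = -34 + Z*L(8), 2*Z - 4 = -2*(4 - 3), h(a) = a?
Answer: 19/11359 ≈ 0.0016727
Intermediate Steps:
Z = 1 (Z = 2 + (-2*(4 - 3))/2 = 2 + (-2*1)/2 = 2 + (1/2)*(-2) = 2 - 1 = 1)
m = -26 (m = -34 + 1*8 = -34 + 8 = -26)
(h(-12) + m)/(-24249 + 1531) = (-12 - 26)/(-24249 + 1531) = -38/(-22718) = -38*(-1/22718) = 19/11359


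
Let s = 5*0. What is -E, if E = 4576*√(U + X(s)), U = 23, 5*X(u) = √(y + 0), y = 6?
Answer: -4576*√(575 + 5*√6)/5 ≈ -22178.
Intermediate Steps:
s = 0
X(u) = √6/5 (X(u) = √(6 + 0)/5 = √6/5)
E = 4576*√(23 + √6/5) ≈ 22178.
-E = -4576*√(575 + 5*√6)/5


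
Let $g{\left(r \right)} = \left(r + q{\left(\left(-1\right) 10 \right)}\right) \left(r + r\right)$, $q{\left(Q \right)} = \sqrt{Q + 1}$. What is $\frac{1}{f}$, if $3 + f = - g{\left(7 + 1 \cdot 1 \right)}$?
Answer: $- \frac{131}{19465} + \frac{48 i}{19465} \approx -0.00673 + 0.002466 i$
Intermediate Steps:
$q{\left(Q \right)} = \sqrt{1 + Q}$
$g{\left(r \right)} = 2 r \left(r + 3 i\right)$ ($g{\left(r \right)} = \left(r + \sqrt{1 - 10}\right) \left(r + r\right) = \left(r + \sqrt{1 - 10}\right) 2 r = \left(r + \sqrt{-9}\right) 2 r = \left(r + 3 i\right) 2 r = 2 r \left(r + 3 i\right)$)
$f = -131 - 48 i$ ($f = -3 - 2 \left(7 + 1 \cdot 1\right) \left(\left(7 + 1 \cdot 1\right) + 3 i\right) = -3 - 2 \left(7 + 1\right) \left(\left(7 + 1\right) + 3 i\right) = -3 - 2 \cdot 8 \left(8 + 3 i\right) = -3 - \left(128 + 48 i\right) = -131 - 48 i \approx -131.0 - 48.0 i$)
$\frac{1}{f} = \frac{1}{-131 - 48 i} = \frac{-131 + 48 i}{19465}$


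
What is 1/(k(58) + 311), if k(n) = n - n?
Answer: 1/311 ≈ 0.0032154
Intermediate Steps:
k(n) = 0
1/(k(58) + 311) = 1/(0 + 311) = 1/311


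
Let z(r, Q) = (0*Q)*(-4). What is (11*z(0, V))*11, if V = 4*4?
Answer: 0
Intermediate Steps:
V = 16
z(r, Q) = 0 (z(r, Q) = 0*(-4) = 0)
(11*z(0, V))*11 = (11*0)*11 = 0*11 = 0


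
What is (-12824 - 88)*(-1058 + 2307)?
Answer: -16127088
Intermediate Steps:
(-12824 - 88)*(-1058 + 2307) = -12912*1249 = -16127088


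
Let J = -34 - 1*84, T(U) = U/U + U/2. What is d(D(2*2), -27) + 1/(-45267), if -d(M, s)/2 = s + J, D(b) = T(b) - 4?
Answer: 13127429/45267 ≈ 290.00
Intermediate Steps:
T(U) = 1 + U/2 (T(U) = 1 + U*(½) = 1 + U/2)
D(b) = -3 + b/2 (D(b) = (1 + b/2) - 4 = -3 + b/2)
J = -118 (J = -34 - 84 = -118)
d(M, s) = 236 - 2*s (d(M, s) = -2*(s - 118) = -2*(-118 + s) = 236 - 2*s)
d(D(2*2), -27) + 1/(-45267) = (236 - 2*(-27)) + 1/(-45267) = (236 + 54) - 1/45267 = 290 - 1/45267 = 13127429/45267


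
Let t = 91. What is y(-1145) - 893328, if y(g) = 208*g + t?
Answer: -1131397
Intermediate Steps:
y(g) = 91 + 208*g (y(g) = 208*g + 91 = 91 + 208*g)
y(-1145) - 893328 = (91 + 208*(-1145)) - 893328 = (91 - 238160) - 893328 = -238069 - 893328 = -1131397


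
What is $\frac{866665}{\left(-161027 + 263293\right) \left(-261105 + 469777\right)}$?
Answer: $\frac{866665}{21340050752} \approx 4.0612 \cdot 10^{-5}$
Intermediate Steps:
$\frac{866665}{\left(-161027 + 263293\right) \left(-261105 + 469777\right)} = \frac{866665}{102266 \cdot 208672} = \frac{866665}{21340050752}$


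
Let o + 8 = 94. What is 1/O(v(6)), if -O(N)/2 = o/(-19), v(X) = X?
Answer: 19/172 ≈ 0.11047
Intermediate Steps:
o = 86 (o = -8 + 94 = 86)
O(N) = 172/19 (O(N) = -172/(-19) = -172*(-1)/19 = -2*(-86/19) = 172/19)
1/O(v(6)) = 1/(172/19) = 19/172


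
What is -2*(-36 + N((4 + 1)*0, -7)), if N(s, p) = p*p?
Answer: -26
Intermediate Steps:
N(s, p) = p²
-2*(-36 + N((4 + 1)*0, -7)) = -2*(-36 + (-7)²) = -2*(-36 + 49) = -2*13 = -26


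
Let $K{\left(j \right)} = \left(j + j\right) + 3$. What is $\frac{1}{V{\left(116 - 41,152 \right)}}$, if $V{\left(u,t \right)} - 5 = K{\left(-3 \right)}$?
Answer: $\frac{1}{2} \approx 0.5$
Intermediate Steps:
$K{\left(j \right)} = 3 + 2 j$ ($K{\left(j \right)} = 2 j + 3 = 3 + 2 j$)
$V{\left(u,t \right)} = 2$ ($V{\left(u,t \right)} = 5 + \left(3 + 2 \left(-3\right)\right) = 5 + \left(3 - 6\right) = 5 - 3 = 2$)
$\frac{1}{V{\left(116 - 41,152 \right)}} = \frac{1}{2}$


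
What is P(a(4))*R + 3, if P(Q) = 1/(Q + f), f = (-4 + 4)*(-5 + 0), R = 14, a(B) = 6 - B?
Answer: 10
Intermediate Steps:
f = 0 (f = 0*(-5) = 0)
P(Q) = 1/Q (P(Q) = 1/(Q + 0) = 1/Q)
P(a(4))*R + 3 = 14/(6 - 1*4) + 3 = 14/(6 - 4) + 3 = 14/2 + 3 = (1/2)*14 + 3 = 7 + 3 = 10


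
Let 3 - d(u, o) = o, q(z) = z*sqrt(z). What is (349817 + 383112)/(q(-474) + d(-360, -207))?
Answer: 25652515/17756754 + 57901391*I*sqrt(474)/17756754 ≈ 1.4447 + 70.993*I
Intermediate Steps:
q(z) = z**(3/2)
d(u, o) = 3 - o
(349817 + 383112)/(q(-474) + d(-360, -207)) = (349817 + 383112)/((-474)**(3/2) + (3 - 1*(-207))) = 732929/(-474*I*sqrt(474) + (3 + 207)) = 732929/(-474*I*sqrt(474) + 210) = 732929/(210 - 474*I*sqrt(474))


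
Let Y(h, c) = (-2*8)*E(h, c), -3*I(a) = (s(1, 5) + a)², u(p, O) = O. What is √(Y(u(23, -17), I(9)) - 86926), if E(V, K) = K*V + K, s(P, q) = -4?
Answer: I*√801534/3 ≈ 298.43*I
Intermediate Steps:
E(V, K) = K + K*V
I(a) = -(-4 + a)²/3
Y(h, c) = -16*c*(1 + h) (Y(h, c) = (-2*8)*(c*(1 + h)) = -16*c*(1 + h))
√(Y(u(23, -17), I(9)) - 86926) = √(-16*(-(-4 + 9)²/3)*(1 - 17) - 86926) = √(-16*(-⅓*5²)*(-16) - 86926) = √(-16*(-⅓*25)*(-16) - 86926) = √(-16*(-25/3)*(-16) - 86926) = √(-6400/3 - 86926) = √(-267178/3) = I*√801534/3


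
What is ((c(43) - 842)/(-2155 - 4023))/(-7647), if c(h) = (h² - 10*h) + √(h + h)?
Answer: 577/47243166 + √86/47243166 ≈ 1.2410e-5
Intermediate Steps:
c(h) = h² - 10*h + √2*√h (c(h) = (h² - 10*h) + √(2*h) = (h² - 10*h) + √2*√h = h² - 10*h + √2*√h)
((c(43) - 842)/(-2155 - 4023))/(-7647) = (((43² - 10*43 + √2*√43) - 842)/(-2155 - 4023))/(-7647) = (((1849 - 430 + √86) - 842)/(-6178))*(-1/7647) = (((1419 + √86) - 842)*(-1/6178))*(-1/7647) = ((577 + √86)*(-1/6178))*(-1/7647) = (-577/6178 - √86/6178)*(-1/7647) = 577/47243166 + √86/47243166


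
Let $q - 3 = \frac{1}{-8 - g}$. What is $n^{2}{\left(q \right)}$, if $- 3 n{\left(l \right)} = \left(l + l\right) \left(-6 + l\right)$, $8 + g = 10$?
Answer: $\frac{808201}{22500} \approx 35.92$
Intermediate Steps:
$g = 2$ ($g = -8 + 10 = 2$)
$q = \frac{29}{10}$ ($q = 3 + \frac{1}{-8 - 2} = 3 + \frac{1}{-10} = 3 - \frac{1}{10} = \frac{29}{10} \approx 2.9$)
$n{\left(l \right)} = - \frac{2 l \left(-6 + l\right)}{3}$ ($n{\left(l \right)} = - \frac{\left(l + l\right) \left(-6 + l\right)}{3} = - \frac{2 l \left(-6 + l\right)}{3}$)
$n^{2}{\left(q \right)} = \left(\frac{2}{3} \cdot \frac{29}{10} \left(6 - \frac{29}{10}\right)\right)^{2} = \left(\frac{2}{3} \cdot \frac{29}{10} \cdot \frac{31}{10}\right)^{2} = \left(\frac{899}{150}\right)^{2} = \frac{808201}{22500}$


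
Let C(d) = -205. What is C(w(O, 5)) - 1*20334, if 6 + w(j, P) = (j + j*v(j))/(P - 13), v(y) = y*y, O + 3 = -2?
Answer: -20539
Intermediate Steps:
O = -5 (O = -3 - 2 = -5)
v(y) = y**2
w(j, P) = -6 + (j + j**3)/(-13 + P) (w(j, P) = -6 + (j + j*j**2)/(P - 13) = -6 + (j + j**3)/(-13 + P))
C(w(O, 5)) - 1*20334 = -205 - 1*20334 = -205 - 20334 = -20539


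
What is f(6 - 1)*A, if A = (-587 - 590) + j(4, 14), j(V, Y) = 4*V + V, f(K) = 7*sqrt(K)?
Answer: -8099*sqrt(5) ≈ -18110.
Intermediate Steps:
j(V, Y) = 5*V
A = -1157 (A = (-587 - 590) + 5*4 = -1177 + 20 = -1157)
f(6 - 1)*A = (7*sqrt(6 - 1))*(-1157) = (7*sqrt(5))*(-1157) = -8099*sqrt(5)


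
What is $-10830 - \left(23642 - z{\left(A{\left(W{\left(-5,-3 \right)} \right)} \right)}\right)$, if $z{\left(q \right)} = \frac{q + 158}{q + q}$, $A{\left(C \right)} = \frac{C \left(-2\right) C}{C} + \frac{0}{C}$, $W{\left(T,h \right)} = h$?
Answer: $- \frac{103375}{3} \approx -34458.0$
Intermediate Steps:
$A{\left(C \right)} = - 2 C$ ($A{\left(C \right)} = \frac{- 2 C C}{C} + 0 = \frac{\left(-2\right) C^{2}}{C} + 0 = - 2 C + 0 = - 2 C$)
$z{\left(q \right)} = \frac{158 + q}{2 q}$
$-10830 - \left(23642 - z{\left(A{\left(W{\left(-5,-3 \right)} \right)} \right)}\right) = -10830 - \left(23642 - \frac{158 - -6}{2 \left(\left(-2\right) \left(-3\right)\right)}\right) = -10830 - \left(23642 - \frac{158 + 6}{2 \cdot 6}\right) = -10830 - \left(23642 - \frac{1}{2} \cdot \frac{1}{6} \cdot 164\right) = -10830 - \left(23642 - \frac{41}{3}\right) = -10830 - \frac{70885}{3} = - \frac{103375}{3}$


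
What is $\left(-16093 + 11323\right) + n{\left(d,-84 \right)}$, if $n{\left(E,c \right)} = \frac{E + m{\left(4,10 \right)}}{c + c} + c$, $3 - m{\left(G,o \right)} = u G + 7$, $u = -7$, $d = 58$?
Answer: $- \frac{407777}{84} \approx -4854.5$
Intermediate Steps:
$m{\left(G,o \right)} = -4 + 7 G$ ($m{\left(G,o \right)} = 3 - \left(- 7 G + 7\right) = 3 - \left(7 - 7 G\right) = 3 + \left(-7 + 7 G\right) = -4 + 7 G$)
$n{\left(E,c \right)} = c + \frac{24 + E}{2 c}$ ($n{\left(E,c \right)} = \frac{E + \left(-4 + 7 \cdot 4\right)}{c + c} + c = \frac{E + \left(-4 + 28\right)}{2 c} + c = \left(E + 24\right) \frac{1}{2 c} + c = \left(24 + E\right) \frac{1}{2 c} + c = \frac{24 + E}{2 c} + c = c + \frac{24 + E}{2 c}$)
$\left(-16093 + 11323\right) + n{\left(d,-84 \right)} = \left(-16093 + 11323\right) + \frac{12 + \left(-84\right)^{2} + \frac{1}{2} \cdot 58}{-84} = -4770 - \frac{12 + 7056 + 29}{84} = -4770 - \frac{7097}{84} = - \frac{407777}{84}$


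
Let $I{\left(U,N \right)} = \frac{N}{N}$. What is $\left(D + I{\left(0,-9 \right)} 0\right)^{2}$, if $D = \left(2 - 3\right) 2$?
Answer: $4$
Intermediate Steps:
$I{\left(U,N \right)} = 1$
$D = -2$ ($D = \left(-1\right) 2 = -2$)
$\left(D + I{\left(0,-9 \right)} 0\right)^{2} = \left(-2 + 1 \cdot 0\right)^{2} = \left(-2 + 0\right)^{2} = \left(-2\right)^{2} = 4$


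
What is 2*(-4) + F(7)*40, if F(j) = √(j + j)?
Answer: -8 + 40*√14 ≈ 141.67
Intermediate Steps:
F(j) = √2*√j (F(j) = √(2*j) = √2*√j)
2*(-4) + F(7)*40 = 2*(-4) + (√2*√7)*40 = -8 + √14*40 = -8 + 40*√14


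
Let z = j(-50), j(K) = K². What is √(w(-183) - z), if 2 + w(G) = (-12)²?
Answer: 3*I*√262 ≈ 48.559*I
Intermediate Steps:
w(G) = 142 (w(G) = -2 + (-12)² = -2 + 144 = 142)
z = 2500 (z = (-50)² = 2500)
√(w(-183) - z) = √(142 - 1*2500) = √(142 - 2500) = √(-2358) = 3*I*√262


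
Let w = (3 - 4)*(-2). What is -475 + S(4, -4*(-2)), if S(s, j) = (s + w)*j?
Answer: -427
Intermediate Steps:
w = 2 (w = -1*(-2) = 2)
S(s, j) = j*(2 + s) (S(s, j) = (s + 2)*j = (2 + s)*j = j*(2 + s))
-475 + S(4, -4*(-2)) = -475 + (-4*(-2))*(2 + 4) = -475 + 8*6 = -475 + 48 = -427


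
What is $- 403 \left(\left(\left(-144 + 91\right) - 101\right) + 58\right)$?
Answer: $38688$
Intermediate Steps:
$- 403 \left(\left(\left(-144 + 91\right) - 101\right) + 58\right) = - 403 \left(\left(-53 - 101\right) + 58\right) = - 403 \left(-154 + 58\right) = \left(-403\right) \left(-96\right) = 38688$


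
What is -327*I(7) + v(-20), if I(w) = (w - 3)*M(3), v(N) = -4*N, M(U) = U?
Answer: -3844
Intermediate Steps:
I(w) = -9 + 3*w (I(w) = (w - 3)*3 = (-3 + w)*3 = -9 + 3*w)
-327*I(7) + v(-20) = -327*(-9 + 3*7) - 4*(-20) = -327*(-9 + 21) + 80 = -327*12 + 80 = -3924 + 80 = -3844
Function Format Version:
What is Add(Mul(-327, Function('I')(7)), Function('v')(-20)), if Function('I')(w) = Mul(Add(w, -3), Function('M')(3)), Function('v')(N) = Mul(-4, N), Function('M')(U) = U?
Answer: -3844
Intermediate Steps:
Function('I')(w) = Add(-9, Mul(3, w)) (Function('I')(w) = Mul(Add(w, -3), 3) = Mul(Add(-3, w), 3) = Add(-9, Mul(3, w)))
Add(Mul(-327, Function('I')(7)), Function('v')(-20)) = Add(Mul(-327, Add(-9, Mul(3, 7))), Mul(-4, -20)) = Add(Mul(-327, Add(-9, 21)), 80) = Add(Mul(-327, 12), 80) = Add(-3924, 80) = -3844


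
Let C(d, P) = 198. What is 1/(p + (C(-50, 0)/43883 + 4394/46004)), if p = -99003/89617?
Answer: -12922729996946/12983585217457 ≈ -0.99531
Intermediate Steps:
p = -99003/89617 (p = -99003*1/89617 = -99003/89617 ≈ -1.1047)
1/(p + (C(-50, 0)/43883 + 4394/46004)) = 1/(-99003/89617 + (198/43883 + 4394/46004)) = 1/(-99003/89617 + (198*(1/43883) + 4394*(1/46004))) = 1/(-99003/89617 + (198/43883 + 2197/23002)) = 1/(-99003/89617 + 14423621/144199538) = 1/(-12983585217457/12922729996946) = -12922729996946/12983585217457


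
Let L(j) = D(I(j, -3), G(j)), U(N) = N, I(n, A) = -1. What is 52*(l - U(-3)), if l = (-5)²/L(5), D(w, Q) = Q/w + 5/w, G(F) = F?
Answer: 26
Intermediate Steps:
D(w, Q) = 5/w + Q/w
L(j) = -5 - j (L(j) = (5 + j)/(-1) = -(5 + j) = -5 - j)
l = -5/2 (l = (-5)²/(-5 - 1*5) = 25/(-5 - 5) = 25/(-10) = 25*(-⅒) = -5/2 ≈ -2.5000)
52*(l - U(-3)) = 52*(-5/2 - 1*(-3)) = 52*(-5/2 + 3) = 52*(½) = 26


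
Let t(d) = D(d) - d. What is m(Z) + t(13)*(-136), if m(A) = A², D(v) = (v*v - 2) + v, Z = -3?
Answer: -22703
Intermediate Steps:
D(v) = -2 + v + v² (D(v) = (v² - 2) + v = (-2 + v²) + v = -2 + v + v²)
t(d) = -2 + d² (t(d) = (-2 + d + d²) - d = -2 + d²)
m(Z) + t(13)*(-136) = (-3)² + (-2 + 13²)*(-136) = 9 + (-2 + 169)*(-136) = 9 + 167*(-136) = 9 - 22712 = -22703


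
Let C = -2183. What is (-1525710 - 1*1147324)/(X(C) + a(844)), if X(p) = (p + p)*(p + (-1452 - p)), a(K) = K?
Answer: -1336517/3170138 ≈ -0.42160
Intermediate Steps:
X(p) = -2904*p (X(p) = (2*p)*(-1452) = -2904*p)
(-1525710 - 1*1147324)/(X(C) + a(844)) = (-1525710 - 1*1147324)/(-2904*(-2183) + 844) = (-1525710 - 1147324)/(6339432 + 844) = -2673034/6340276 = -2673034*1/6340276 = -1336517/3170138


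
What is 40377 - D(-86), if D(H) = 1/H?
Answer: 3472423/86 ≈ 40377.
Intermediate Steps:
40377 - D(-86) = 40377 - 1/(-86) = 40377 - 1*(-1/86) = 40377 + 1/86 = 3472423/86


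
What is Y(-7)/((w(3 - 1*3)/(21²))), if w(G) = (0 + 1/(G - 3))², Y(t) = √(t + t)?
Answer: 3969*I*√14 ≈ 14851.0*I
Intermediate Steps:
Y(t) = √2*√t (Y(t) = √(2*t) = √2*√t)
w(G) = (-3 + G)⁻² (w(G) = (0 + 1/(-3 + G))² = (1/(-3 + G))² = (-3 + G)⁻²)
Y(-7)/((w(3 - 1*3)/(21²))) = (√2*√(-7))/((1/((-3 + (3 - 1*3))²*(21²)))) = (√2*(I*√7))/((1/((-3 + (3 - 3))²*441))) = (I*√14)/(((1/441)/(-3 + 0)²)) = (I*√14)/(((1/441)/(-3)²)) = (I*√14)/(((⅑)*(1/441))) = (I*√14)/(1/3969) = (I*√14)*3969 = 3969*I*√14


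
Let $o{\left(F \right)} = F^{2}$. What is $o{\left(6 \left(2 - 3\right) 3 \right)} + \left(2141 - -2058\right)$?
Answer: $4523$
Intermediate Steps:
$o{\left(6 \left(2 - 3\right) 3 \right)} + \left(2141 - -2058\right) = \left(6 \left(2 - 3\right) 3\right)^{2} + \left(2141 - -2058\right) = \left(6 \left(-1\right) 3\right)^{2} + \left(2141 + 2058\right) = \left(\left(-6\right) 3\right)^{2} + 4199 = \left(-18\right)^{2} + 4199 = 324 + 4199 = 4523$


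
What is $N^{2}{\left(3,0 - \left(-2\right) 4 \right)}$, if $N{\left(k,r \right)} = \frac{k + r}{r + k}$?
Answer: $1$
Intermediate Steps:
$N{\left(k,r \right)} = 1$ ($N{\left(k,r \right)} = \frac{k + r}{k + r} = 1$)
$N^{2}{\left(3,0 - \left(-2\right) 4 \right)} = 1^{2} = 1$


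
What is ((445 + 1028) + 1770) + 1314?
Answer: 4557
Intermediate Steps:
((445 + 1028) + 1770) + 1314 = (1473 + 1770) + 1314 = 3243 + 1314 = 4557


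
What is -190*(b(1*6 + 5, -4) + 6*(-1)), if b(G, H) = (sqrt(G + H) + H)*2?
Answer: 2660 - 380*sqrt(7) ≈ 1654.6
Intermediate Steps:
b(G, H) = 2*H + 2*sqrt(G + H) (b(G, H) = (H + sqrt(G + H))*2 = 2*H + 2*sqrt(G + H))
-190*(b(1*6 + 5, -4) + 6*(-1)) = -190*((2*(-4) + 2*sqrt((1*6 + 5) - 4)) + 6*(-1)) = -190*((-8 + 2*sqrt((6 + 5) - 4)) - 6) = -190*((-8 + 2*sqrt(11 - 4)) - 6) = -190*((-8 + 2*sqrt(7)) - 6) = -190*(-14 + 2*sqrt(7)) = 2660 - 380*sqrt(7)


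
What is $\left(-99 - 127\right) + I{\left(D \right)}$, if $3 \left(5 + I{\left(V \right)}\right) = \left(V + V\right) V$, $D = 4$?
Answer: $- \frac{661}{3} \approx -220.33$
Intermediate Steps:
$I{\left(V \right)} = -5 + \frac{2 V^{2}}{3}$ ($I{\left(V \right)} = -5 + \frac{\left(V + V\right) V}{3} = -5 + \frac{2 V V}{3} = -5 + \frac{2 V^{2}}{3}$)
$\left(-99 - 127\right) + I{\left(D \right)} = \left(-99 - 127\right) - \left(5 - \frac{2 \cdot 4^{2}}{3}\right) = -226 + \left(-5 + \frac{2}{3} \cdot 16\right) = -226 + \left(-5 + \frac{32}{3}\right) = -226 + \frac{17}{3} = - \frac{661}{3}$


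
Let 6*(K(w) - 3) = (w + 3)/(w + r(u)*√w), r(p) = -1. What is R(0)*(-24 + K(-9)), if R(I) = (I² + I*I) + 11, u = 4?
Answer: -2299/10 - 11*I/30 ≈ -229.9 - 0.36667*I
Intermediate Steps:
K(w) = 3 + (3 + w)/(6*(w - √w)) (K(w) = 3 + ((w + 3)/(w - √w))/6 = 3 + ((3 + w)/(w - √w))/6 = 3 + (3 + w)/(6*(w - √w)))
R(I) = 11 + 2*I² (R(I) = (I² + I²) + 11 = 2*I² + 11 = 11 + 2*I²)
R(0)*(-24 + K(-9)) = (11 + 2*0²)*(-24 + (3 - 54*I + 19*(-9))/(6*(-9 - √(-9)))) = (11 + 2*0)*(-24 + (3 - 54*I - 171)/(6*(-9 - 3*I))) = (11 + 0)*(-24 + (3 - 54*I - 171)/(6*(-9 - 3*I))) = 11*(-24 + ((-9 + 3*I)/90)*(-168 - 54*I)/6) = 11*(-24 + (-168 - 54*I)*(-9 + 3*I)/540) = -264 + 11*(-168 - 54*I)*(-9 + 3*I)/540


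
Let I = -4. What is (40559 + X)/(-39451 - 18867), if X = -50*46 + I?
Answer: -38255/58318 ≈ -0.65597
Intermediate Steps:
X = -2304 (X = -50*46 - 4 = -2300 - 4 = -2304)
(40559 + X)/(-39451 - 18867) = (40559 - 2304)/(-39451 - 18867) = 38255/(-58318) = 38255*(-1/58318) = -38255/58318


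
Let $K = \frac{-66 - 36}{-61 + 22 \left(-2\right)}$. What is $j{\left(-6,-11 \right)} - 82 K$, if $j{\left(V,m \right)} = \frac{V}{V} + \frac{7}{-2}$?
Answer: $- \frac{5751}{70} \approx -82.157$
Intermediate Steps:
$j{\left(V,m \right)} = - \frac{5}{2}$ ($j{\left(V,m \right)} = 1 + 7 \left(- \frac{1}{2}\right) = 1 - \frac{7}{2} = - \frac{5}{2}$)
$K = \frac{34}{35}$ ($K = - \frac{102}{-61 - 44} = - \frac{102}{-105} = \left(-102\right) \left(- \frac{1}{105}\right) = \frac{34}{35} \approx 0.97143$)
$j{\left(-6,-11 \right)} - 82 K = - \frac{5}{2} - \frac{2788}{35} = - \frac{5751}{70}$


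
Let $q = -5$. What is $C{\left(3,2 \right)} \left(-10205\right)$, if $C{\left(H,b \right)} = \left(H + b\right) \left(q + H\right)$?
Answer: $102050$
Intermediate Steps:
$C{\left(H,b \right)} = \left(-5 + H\right) \left(H + b\right)$ ($C{\left(H,b \right)} = \left(H + b\right) \left(-5 + H\right) = \left(-5 + H\right) \left(H + b\right)$)
$C{\left(3,2 \right)} \left(-10205\right) = \left(3^{2} - 15 - 10 + 3 \cdot 2\right) \left(-10205\right) = \left(9 - 15 - 10 + 6\right) \left(-10205\right) = \left(-10\right) \left(-10205\right) = 102050$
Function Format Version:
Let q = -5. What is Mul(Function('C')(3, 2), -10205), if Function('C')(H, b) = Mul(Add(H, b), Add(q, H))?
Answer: 102050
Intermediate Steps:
Function('C')(H, b) = Mul(Add(-5, H), Add(H, b)) (Function('C')(H, b) = Mul(Add(H, b), Add(-5, H)) = Mul(Add(-5, H), Add(H, b)))
Mul(Function('C')(3, 2), -10205) = Mul(Add(Pow(3, 2), Mul(-5, 3), Mul(-5, 2), Mul(3, 2)), -10205) = Mul(Add(9, -15, -10, 6), -10205) = Mul(-10, -10205) = 102050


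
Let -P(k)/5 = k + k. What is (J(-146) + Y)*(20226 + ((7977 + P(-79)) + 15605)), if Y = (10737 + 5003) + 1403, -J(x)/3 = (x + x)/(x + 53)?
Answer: 23687826318/31 ≈ 7.6412e+8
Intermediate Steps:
P(k) = -10*k (P(k) = -5*(k + k) = -10*k)
J(x) = -6*x/(53 + x) (J(x) = -3*(x + x)/(x + 53) = -3*2*x/(53 + x) = -6*x/(53 + x))
Y = 17143 (Y = 15740 + 1403 = 17143)
(J(-146) + Y)*(20226 + ((7977 + P(-79)) + 15605)) = (-6*(-146)/(53 - 146) + 17143)*(20226 + ((7977 - 10*(-79)) + 15605)) = (-6*(-146)/(-93) + 17143)*(20226 + ((7977 + 790) + 15605)) = (-6*(-146)*(-1/93) + 17143)*(20226 + (8767 + 15605)) = (-292/31 + 17143)*(20226 + 24372) = (531141/31)*44598 = 23687826318/31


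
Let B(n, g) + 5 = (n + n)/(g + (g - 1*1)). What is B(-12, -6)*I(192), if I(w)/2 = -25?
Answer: 2050/13 ≈ 157.69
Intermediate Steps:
B(n, g) = -5 + 2*n/(-1 + 2*g) (B(n, g) = -5 + (n + n)/(g + (g - 1*1)) = -5 + (2*n)/(g + (g - 1)) = -5 + (2*n)/(g + (-1 + g)) = -5 + (2*n)/(-1 + 2*g) = -5 + 2*n/(-1 + 2*g))
I(w) = -50 (I(w) = 2*(-25) = -50)
B(-12, -6)*I(192) = ((5 - 10*(-6) + 2*(-12))/(-1 + 2*(-6)))*(-50) = ((5 + 60 - 24)/(-1 - 12))*(-50) = (41/(-13))*(-50) = -1/13*41*(-50) = -41/13*(-50) = 2050/13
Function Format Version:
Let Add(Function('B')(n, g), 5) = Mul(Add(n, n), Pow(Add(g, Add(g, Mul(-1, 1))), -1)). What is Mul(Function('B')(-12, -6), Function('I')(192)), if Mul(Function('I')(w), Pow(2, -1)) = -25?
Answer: Rational(2050, 13) ≈ 157.69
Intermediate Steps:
Function('B')(n, g) = Add(-5, Mul(2, n, Pow(Add(-1, Mul(2, g)), -1))) (Function('B')(n, g) = Add(-5, Mul(Add(n, n), Pow(Add(g, Add(g, Mul(-1, 1))), -1))) = Add(-5, Mul(Mul(2, n), Pow(Add(g, Add(g, -1)), -1))) = Add(-5, Mul(Mul(2, n), Pow(Add(g, Add(-1, g)), -1))) = Add(-5, Mul(Mul(2, n), Pow(Add(-1, Mul(2, g)), -1))) = Add(-5, Mul(2, n, Pow(Add(-1, Mul(2, g)), -1))))
Function('I')(w) = -50 (Function('I')(w) = Mul(2, -25) = -50)
Mul(Function('B')(-12, -6), Function('I')(192)) = Mul(Mul(Pow(Add(-1, Mul(2, -6)), -1), Add(5, Mul(-10, -6), Mul(2, -12))), -50) = Mul(Mul(Pow(Add(-1, -12), -1), Add(5, 60, -24)), -50) = Mul(Mul(Pow(-13, -1), 41), -50) = Mul(Mul(Rational(-1, 13), 41), -50) = Mul(Rational(-41, 13), -50) = Rational(2050, 13)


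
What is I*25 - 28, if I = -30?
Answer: -778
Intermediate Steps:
I*25 - 28 = -30*25 - 28 = -750 - 28 = -778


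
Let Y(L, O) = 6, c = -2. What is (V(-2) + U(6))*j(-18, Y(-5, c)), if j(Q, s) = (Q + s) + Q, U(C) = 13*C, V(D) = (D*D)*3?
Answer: -2700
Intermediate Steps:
V(D) = 3*D² (V(D) = D²*3 = 3*D²)
j(Q, s) = s + 2*Q
(V(-2) + U(6))*j(-18, Y(-5, c)) = (3*(-2)² + 13*6)*(6 + 2*(-18)) = (3*4 + 78)*(6 - 36) = (12 + 78)*(-30) = 90*(-30) = -2700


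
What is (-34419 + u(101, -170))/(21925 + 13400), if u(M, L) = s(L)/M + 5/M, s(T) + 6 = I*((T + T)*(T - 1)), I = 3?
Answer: -132076/142713 ≈ -0.92547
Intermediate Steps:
s(T) = -6 + 6*T*(-1 + T) (s(T) = -6 + 3*((T + T)*(T - 1)) = -6 + 3*((2*T)*(-1 + T)) = -6 + 3*(2*T*(-1 + T)) = -6 + 6*T*(-1 + T))
u(M, L) = 5/M + (-6 - 6*L + 6*L²)/M (u(M, L) = (-6 - 6*L + 6*L²)/M + 5/M = 5/M + (-6 - 6*L + 6*L²)/M)
(-34419 + u(101, -170))/(21925 + 13400) = (-34419 + (-1 - 6*(-170) + 6*(-170)²)/101)/(21925 + 13400) = (-34419 + (-1 + 1020 + 6*28900)/101)/35325 = (-34419 + (-1 + 1020 + 173400)/101)*(1/35325) = (-34419 + (1/101)*174419)*(1/35325) = (-34419 + 174419/101)*(1/35325) = -3301900/101*1/35325 = -132076/142713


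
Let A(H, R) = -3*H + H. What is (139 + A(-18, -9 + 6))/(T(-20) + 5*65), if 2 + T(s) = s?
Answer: 175/303 ≈ 0.57756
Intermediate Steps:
T(s) = -2 + s
A(H, R) = -2*H
(139 + A(-18, -9 + 6))/(T(-20) + 5*65) = (139 - 2*(-18))/((-2 - 20) + 5*65) = (139 + 36)/(-22 + 325) = 175/303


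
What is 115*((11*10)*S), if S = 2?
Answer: 25300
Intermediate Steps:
115*((11*10)*S) = 115*((11*10)*2) = 115*(110*2) = 115*220 = 25300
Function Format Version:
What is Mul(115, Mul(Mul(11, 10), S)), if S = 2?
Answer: 25300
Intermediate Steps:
Mul(115, Mul(Mul(11, 10), S)) = Mul(115, Mul(Mul(11, 10), 2)) = Mul(115, Mul(110, 2)) = Mul(115, 220) = 25300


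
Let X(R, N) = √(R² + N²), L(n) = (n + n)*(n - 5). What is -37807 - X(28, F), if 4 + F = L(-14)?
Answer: -37807 - 4*√17473 ≈ -38336.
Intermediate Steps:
L(n) = 2*n*(-5 + n) (L(n) = (2*n)*(-5 + n) = 2*n*(-5 + n))
F = 528 (F = -4 + 2*(-14)*(-5 - 14) = -4 + 2*(-14)*(-19) = -4 + 532 = 528)
X(R, N) = √(N² + R²)
-37807 - X(28, F) = -37807 - √(528² + 28²) = -37807 - √(278784 + 784) = -37807 - √279568 = -37807 - 4*√17473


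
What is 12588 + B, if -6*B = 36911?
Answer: 38617/6 ≈ 6436.2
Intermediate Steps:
B = -36911/6 (B = -⅙*36911 = -36911/6 ≈ -6151.8)
12588 + B = 12588 - 36911/6 = 38617/6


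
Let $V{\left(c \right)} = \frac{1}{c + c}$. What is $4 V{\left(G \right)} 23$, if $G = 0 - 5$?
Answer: $- \frac{46}{5} \approx -9.2$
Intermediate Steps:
$G = -5$
$V{\left(c \right)} = \frac{1}{2 c}$
$4 V{\left(G \right)} 23 = 4 \frac{1}{2 \left(-5\right)} 23 = 4 \cdot \frac{1}{2} \left(- \frac{1}{5}\right) 23 = 4 \left(- \frac{1}{10}\right) 23 = \left(- \frac{2}{5}\right) 23 = - \frac{46}{5}$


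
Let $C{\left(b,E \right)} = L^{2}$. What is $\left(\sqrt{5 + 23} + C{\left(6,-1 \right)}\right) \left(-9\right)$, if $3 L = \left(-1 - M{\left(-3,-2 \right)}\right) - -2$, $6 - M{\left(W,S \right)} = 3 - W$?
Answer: $-1 - 18 \sqrt{7} \approx -48.624$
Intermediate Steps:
$M{\left(W,S \right)} = 3 + W$ ($M{\left(W,S \right)} = 6 - \left(3 - W\right) = 6 + \left(-3 + W\right) = 3 + W$)
$L = \frac{1}{3}$ ($L = \frac{\left(-1 - \left(3 - 3\right)\right) - -2}{3} = \frac{\left(-1 - 0\right) + 2}{3} = \frac{\left(-1 + 0\right) + 2}{3} = \frac{-1 + 2}{3} = \frac{1}{3} \cdot 1 = \frac{1}{3} \approx 0.33333$)
$C{\left(b,E \right)} = \frac{1}{9}$ ($C{\left(b,E \right)} = \left(\frac{1}{3}\right)^{2} = \frac{1}{9}$)
$\left(\sqrt{5 + 23} + C{\left(6,-1 \right)}\right) \left(-9\right) = \left(\sqrt{5 + 23} + \frac{1}{9}\right) \left(-9\right) = \left(\sqrt{28} + \frac{1}{9}\right) \left(-9\right) = \left(2 \sqrt{7} + \frac{1}{9}\right) \left(-9\right) = \left(\frac{1}{9} + 2 \sqrt{7}\right) \left(-9\right) = -1 - 18 \sqrt{7}$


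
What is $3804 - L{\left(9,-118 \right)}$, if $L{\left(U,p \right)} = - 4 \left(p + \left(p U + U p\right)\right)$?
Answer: $-5164$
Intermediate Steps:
$L{\left(U,p \right)} = - 4 p - 8 U p$ ($L{\left(U,p \right)} = - 4 \left(p + \left(U p + U p\right)\right) = - 4 \left(p + 2 U p\right) = - 4 p - 8 U p$)
$3804 - L{\left(9,-118 \right)} = 3804 - \left(-4\right) \left(-118\right) \left(1 + 2 \cdot 9\right) = 3804 - \left(-4\right) \left(-118\right) \left(1 + 18\right) = 3804 - \left(-4\right) \left(-118\right) 19 = 3804 - 8968 = -5164$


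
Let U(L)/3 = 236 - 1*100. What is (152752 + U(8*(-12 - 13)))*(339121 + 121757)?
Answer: 70588074480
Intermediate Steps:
U(L) = 408 (U(L) = 3*(236 - 1*100) = 3*(236 - 100) = 3*136 = 408)
(152752 + U(8*(-12 - 13)))*(339121 + 121757) = (152752 + 408)*(339121 + 121757) = 153160*460878 = 70588074480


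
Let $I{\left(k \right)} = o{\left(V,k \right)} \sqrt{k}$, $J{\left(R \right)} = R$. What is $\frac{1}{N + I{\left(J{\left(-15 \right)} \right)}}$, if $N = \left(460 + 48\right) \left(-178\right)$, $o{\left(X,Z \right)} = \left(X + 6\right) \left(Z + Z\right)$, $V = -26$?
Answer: $- \frac{11303}{1022737472} - \frac{75 i \sqrt{15}}{1022737472} \approx -1.1052 \cdot 10^{-5} - 2.8402 \cdot 10^{-7} i$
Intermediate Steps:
$o{\left(X,Z \right)} = 2 Z \left(6 + X\right)$ ($o{\left(X,Z \right)} = \left(6 + X\right) 2 Z = 2 Z \left(6 + X\right)$)
$I{\left(k \right)} = - 40 k^{\frac{3}{2}}$ ($I{\left(k \right)} = 2 k \left(6 - 26\right) \sqrt{k} = 2 k \left(-20\right) \sqrt{k} = - 40 k \sqrt{k} = - 40 k^{\frac{3}{2}}$)
$N = -90424$ ($N = 508 \left(-178\right) = -90424$)
$\frac{1}{N + I{\left(J{\left(-15 \right)} \right)}} = \frac{1}{-90424 - 40 \left(-15\right)^{\frac{3}{2}}} = \frac{1}{-90424 - 40 \left(- 15 i \sqrt{15}\right)} = \frac{1}{-90424 + 600 i \sqrt{15}}$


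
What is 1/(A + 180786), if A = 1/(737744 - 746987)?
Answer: 9243/1671004997 ≈ 5.5314e-6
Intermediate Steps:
A = -1/9243 (A = 1/(-9243) = -1/9243 ≈ -0.00010819)
1/(A + 180786) = 1/(-1/9243 + 180786) = 1/(1671004997/9243) = 9243/1671004997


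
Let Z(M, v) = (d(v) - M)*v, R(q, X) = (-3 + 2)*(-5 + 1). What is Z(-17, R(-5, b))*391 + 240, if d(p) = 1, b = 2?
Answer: 28392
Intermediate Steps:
R(q, X) = 4 (R(q, X) = -1*(-4) = 4)
Z(M, v) = v*(1 - M) (Z(M, v) = (1 - M)*v = v*(1 - M))
Z(-17, R(-5, b))*391 + 240 = (4*(1 - 1*(-17)))*391 + 240 = (4*(1 + 17))*391 + 240 = (4*18)*391 + 240 = 72*391 + 240 = 28152 + 240 = 28392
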